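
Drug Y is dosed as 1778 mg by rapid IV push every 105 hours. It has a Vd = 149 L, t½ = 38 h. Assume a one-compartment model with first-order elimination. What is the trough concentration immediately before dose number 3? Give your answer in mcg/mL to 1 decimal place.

f = (1/2)^(τ/t½) = (1/2)^(105/38) ≈ 0.1473.
C₀ = D/Vd = 1778/149 ≈ 11.933 mcg/mL.
Before the 3rd dose, 2 doses have been given. Superposition: Cmin = C₀·(f + f²).
≈ 11.933 × (0.1473 + 0.0217) ≈ 11.933 × 0.1690 ≈ 2.017 mcg/mL.

2.0 mcg/mL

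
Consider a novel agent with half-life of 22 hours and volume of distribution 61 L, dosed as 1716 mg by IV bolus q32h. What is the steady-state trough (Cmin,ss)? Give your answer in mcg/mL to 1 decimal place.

τ/t½ = 32/22 ≈ 1.4545, so fraction remaining f = (1/2)^(32/22) ≈ 0.3649.
Accumulation ratio R = 1/(1 − f) ≈ 1/0.6351 ≈ 1.5746.
Each bolus raises the concentration by D/Vd = 1716/61 ≈ 28.131 mcg/mL.
Steady-state peak Cmax,ss = C₀·R ≈ 28.131 × 1.5746 ≈ 44.295 mcg/mL.
One interval later, Cmin,ss = Cmax,ss·e^(−kτ) ≈ 44.295 × 0.3649 ≈ 16.163 mcg/mL.

16.2 mcg/mL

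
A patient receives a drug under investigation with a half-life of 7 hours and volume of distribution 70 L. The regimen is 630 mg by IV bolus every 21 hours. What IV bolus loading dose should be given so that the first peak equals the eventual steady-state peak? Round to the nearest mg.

f = (1/2)^(21/7) ≈ 0.125000; accumulation ratio R = 1/(1−f) ≈ 1.14286.
Loading dose to hit Cmax,ss on first dose: D_load = D_maint·R ≈ 630 × 1.14286 ≈ 720.00 mg.

720 mg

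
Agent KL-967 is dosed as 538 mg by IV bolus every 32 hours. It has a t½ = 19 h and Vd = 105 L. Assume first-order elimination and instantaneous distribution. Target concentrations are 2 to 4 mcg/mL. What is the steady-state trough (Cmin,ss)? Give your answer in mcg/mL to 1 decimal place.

2.3 mcg/mL

τ/t½ = 32/19 ≈ 1.6842, so fraction remaining f = (1/2)^(32/19) ≈ 0.3112.
Single-dose peak C₀ = D/Vd = 538/105 ≈ 5.124 mcg/mL.
Steady-state trough Cmin,ss = C₀·f/(1−f) ≈ 5.124 × 0.3112/0.6888 ≈ 2.315 mcg/mL.
Trough 2.3 mcg/mL vs MEC 2 mcg/mL: adequate.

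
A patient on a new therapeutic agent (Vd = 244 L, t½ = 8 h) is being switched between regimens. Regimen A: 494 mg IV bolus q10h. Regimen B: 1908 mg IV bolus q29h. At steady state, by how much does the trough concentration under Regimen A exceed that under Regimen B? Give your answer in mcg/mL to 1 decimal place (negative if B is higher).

0.8 mcg/mL

Regimen A: f = (1/2)^(10/8) ≈ 0.4204; Cmin,ss = (494/244)·f/(1−f) ≈ 1.468 mcg/mL.
Regimen B: f = (1/2)^(29/8) ≈ 0.0811; Cmin,ss = (1908/244)·f/(1−f) ≈ 0.690 mcg/mL.
Difference ≈ 1.468 − 0.690 ≈ 0.778 mcg/mL.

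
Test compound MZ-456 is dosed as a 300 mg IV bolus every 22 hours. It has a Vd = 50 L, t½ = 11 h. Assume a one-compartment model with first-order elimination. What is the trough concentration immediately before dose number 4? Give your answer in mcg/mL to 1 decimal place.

f = (1/2)^(τ/t½) = (1/2)^(22/11) ≈ 0.2500.
C₀ = D/Vd = 300/50 ≈ 6.000 mcg/mL.
Before the 4th dose, 3 doses have been given. Superposition: Cmin = C₀·(f + f² + … + f^3).
≈ 6.000 × (0.2500 + 0.0625 + 0.0156) ≈ 6.000 × 0.3281 ≈ 1.969 mcg/mL.

2.0 mcg/mL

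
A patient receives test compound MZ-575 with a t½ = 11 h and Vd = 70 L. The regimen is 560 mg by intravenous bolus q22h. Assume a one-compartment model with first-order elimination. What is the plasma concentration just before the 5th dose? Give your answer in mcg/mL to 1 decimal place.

f = (1/2)^(τ/t½) = (1/2)^(22/11) ≈ 0.2500.
C₀ = D/Vd = 560/70 ≈ 8.000 mcg/mL.
Before the 5th dose, 4 doses have been given. Superposition: Cmin = C₀·(f + f² + … + f^4).
≈ 8.000 × (0.2500 + 0.0625 + 0.0156 + 0.0039) ≈ 8.000 × 0.3320 ≈ 2.656 mcg/mL.

2.7 mcg/mL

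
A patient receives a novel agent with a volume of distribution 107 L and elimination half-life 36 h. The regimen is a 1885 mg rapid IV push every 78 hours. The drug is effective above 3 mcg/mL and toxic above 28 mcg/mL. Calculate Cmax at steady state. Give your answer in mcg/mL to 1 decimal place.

22.7 mcg/mL

τ/t½ = 78/36 ≈ 2.1667, so fraction remaining f = (1/2)^(78/36) ≈ 0.2227.
Accumulation ratio R = 1/(1 − f) ≈ 1/0.7773 ≈ 1.2865.
Each bolus raises the concentration by D/Vd = 1885/107 ≈ 17.617 mcg/mL.
Cmax,ss = C₀/(1 − f) ≈ 17.617/0.7773 ≈ 22.664 mcg/mL.
Peak 22.7 mcg/mL vs MTC 28 mcg/mL: below toxic threshold.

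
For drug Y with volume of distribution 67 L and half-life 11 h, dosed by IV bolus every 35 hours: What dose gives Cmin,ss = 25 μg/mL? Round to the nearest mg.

13525 mg

τ/t½ = 35/11 ≈ 3.1818, so f = (1/2)^(35/11) ≈ 0.110199.
Cmin,ss = (D/Vd)·f/(1−f), so D = Cmin,ss·Vd·(1−f)/f.
D = 25 × 67 × (1−f)/f ≈ 25 × 67 × 8.07449 ≈ 13524.77 mg.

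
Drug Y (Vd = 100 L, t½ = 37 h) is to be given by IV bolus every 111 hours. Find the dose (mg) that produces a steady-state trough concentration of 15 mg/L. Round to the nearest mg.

10500 mg

τ/t½ = 111/37 ≈ 3, so f = (1/2)^(111/37) ≈ 0.125000.
Cmin,ss = (D/Vd)·f/(1−f), so D = Cmin,ss·Vd·(1−f)/f.
D = 15 × 100 × (1−f)/f ≈ 15 × 100 × 7.00000 ≈ 10500.00 mg.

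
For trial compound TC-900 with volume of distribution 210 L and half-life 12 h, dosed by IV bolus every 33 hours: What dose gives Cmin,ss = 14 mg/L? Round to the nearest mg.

16838 mg

τ/t½ = 33/12 ≈ 2.75, so f = (1/2)^(33/12) ≈ 0.148651.
Cmin,ss = (D/Vd)·f/(1−f), so D = Cmin,ss·Vd·(1−f)/f.
D = 14 × 210 × (1−f)/f ≈ 14 × 210 × 5.72717 ≈ 16837.88 mg.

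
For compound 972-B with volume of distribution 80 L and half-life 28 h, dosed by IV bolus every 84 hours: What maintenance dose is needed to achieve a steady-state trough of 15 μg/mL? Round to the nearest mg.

τ/t½ = 84/28 ≈ 3, so f = (1/2)^(84/28) ≈ 0.125000.
Cmin,ss = (D/Vd)·f/(1−f), so D = Cmin,ss·Vd·(1−f)/f.
D = 15 × 80 × (1−f)/f ≈ 15 × 80 × 7.00000 ≈ 8400.00 mg.

8400 mg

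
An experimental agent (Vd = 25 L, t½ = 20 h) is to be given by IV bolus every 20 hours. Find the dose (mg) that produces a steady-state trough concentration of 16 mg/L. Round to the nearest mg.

τ/t½ = 20/20 ≈ 1, so f = (1/2)^(20/20) ≈ 0.500000.
Cmin,ss = (D/Vd)·f/(1−f), so D = Cmin,ss·Vd·(1−f)/f.
D = 16 × 25 × (1−f)/f ≈ 16 × 25 × 1.00000 ≈ 400.00 mg.

400 mg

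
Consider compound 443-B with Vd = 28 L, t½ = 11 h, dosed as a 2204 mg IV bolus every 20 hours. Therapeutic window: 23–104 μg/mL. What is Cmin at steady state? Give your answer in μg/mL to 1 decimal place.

τ/t½ = 20/11 ≈ 1.8182, so fraction remaining f = (1/2)^(20/11) ≈ 0.2836.
At steady state, accumulation factor R = 1/(1 − e^(−kτ)) ≈ 1.3959.
Each bolus raises the concentration by D/Vd = 2204/28 ≈ 78.714 μg/mL.
Cmax,ss = C₀/(1 − f) ≈ 78.714/0.7164 ≈ 109.874 μg/mL.
One interval later, Cmin,ss = Cmax,ss·e^(−kτ) ≈ 109.874 × 0.2836 ≈ 31.160 μg/mL.
Trough 31.2 μg/mL vs MEC 23 μg/mL: adequate.

31.2 μg/mL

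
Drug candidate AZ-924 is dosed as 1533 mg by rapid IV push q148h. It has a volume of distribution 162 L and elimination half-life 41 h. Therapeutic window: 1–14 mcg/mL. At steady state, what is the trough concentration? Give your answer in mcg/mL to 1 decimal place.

Over one 148-h interval, 148/41 ≈ 3.6098 half-lives elapse, leaving f ≈ 0.0819 of each dose.
At steady state, accumulation factor R = 1/(1 − e^(−kτ)) ≈ 1.0892.
Each bolus raises the concentration by D/Vd = 1533/162 ≈ 9.463 mcg/mL.
Steady-state peak Cmax,ss = C₀·R ≈ 9.463 × 1.0892 ≈ 10.307 mcg/mL.
One interval later, Cmin,ss = Cmax,ss·e^(−kτ) ≈ 10.307 × 0.0819 ≈ 0.844 mcg/mL.
Trough 0.8 mcg/mL vs MEC 1 mcg/mL: subtherapeutic.

0.8 mcg/mL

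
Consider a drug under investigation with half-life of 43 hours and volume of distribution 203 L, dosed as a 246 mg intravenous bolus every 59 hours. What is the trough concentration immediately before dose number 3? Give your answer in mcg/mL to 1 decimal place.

0.6 mcg/mL

f = (1/2)^(τ/t½) = (1/2)^(59/43) ≈ 0.3863.
C₀ = D/Vd = 246/203 ≈ 1.212 mcg/mL.
Before the 3rd dose, 2 doses have been given. Superposition: Cmin = C₀·(f + f²).
≈ 1.212 × (0.3863 + 0.1492) ≈ 1.212 × 0.5355 ≈ 0.649 mcg/mL.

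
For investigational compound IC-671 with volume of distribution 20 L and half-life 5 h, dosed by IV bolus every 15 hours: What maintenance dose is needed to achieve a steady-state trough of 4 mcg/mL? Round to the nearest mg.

τ/t½ = 15/5 ≈ 3, so f = (1/2)^(15/5) ≈ 0.125000.
Cmin,ss = (D/Vd)·f/(1−f), so D = Cmin,ss·Vd·(1−f)/f.
D = 4 × 20 × (1−f)/f ≈ 4 × 20 × 7.00000 ≈ 560.00 mg.

560 mg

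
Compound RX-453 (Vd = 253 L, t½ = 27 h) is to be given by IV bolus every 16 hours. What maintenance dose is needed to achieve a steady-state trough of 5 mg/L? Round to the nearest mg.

τ/t½ = 16/27 ≈ 0.59259, so f = (1/2)^(16/27) ≈ 0.663150.
Cmin,ss = (D/Vd)·f/(1−f), so D = Cmin,ss·Vd·(1−f)/f.
D = 5 × 253 × (1−f)/f ≈ 5 × 253 × 0.50795 ≈ 642.56 mg.

643 mg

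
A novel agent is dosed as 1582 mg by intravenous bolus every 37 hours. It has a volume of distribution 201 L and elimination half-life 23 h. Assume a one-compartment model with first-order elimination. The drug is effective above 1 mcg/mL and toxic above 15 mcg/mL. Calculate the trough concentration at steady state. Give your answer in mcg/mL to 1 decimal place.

τ/t½ = 37/23 ≈ 1.6087, so fraction remaining f = (1/2)^(37/23) ≈ 0.3279.
At steady state, accumulation factor R = 1/(1 − e^(−kτ)) ≈ 1.4879.
Each bolus raises the concentration by D/Vd = 1582/201 ≈ 7.871 mcg/mL.
Cmax,ss = C₀/(1 − f) ≈ 7.871/0.6721 ≈ 11.711 mcg/mL.
One interval later, Cmin,ss = Cmax,ss·e^(−kτ) ≈ 11.711 × 0.3279 ≈ 3.840 mcg/mL.
Trough 3.8 mcg/mL vs MEC 1 mcg/mL: adequate.

3.8 mcg/mL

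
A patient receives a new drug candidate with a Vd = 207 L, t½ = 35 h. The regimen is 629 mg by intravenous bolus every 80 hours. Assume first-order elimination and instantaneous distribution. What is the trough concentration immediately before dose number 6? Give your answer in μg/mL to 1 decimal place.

f = (1/2)^(τ/t½) = (1/2)^(80/35) ≈ 0.2051.
C₀ = D/Vd = 629/207 ≈ 3.039 μg/mL.
Before the 6th dose, 5 doses have been given. Superposition: Cmin = C₀·(f + f² + … + f^5).
≈ 3.039 × (0.2051 + 0.0421 + 0.0086 + 0.0018 + 0.0004) ≈ 3.039 × 0.2580 ≈ 0.784 μg/mL.

0.8 μg/mL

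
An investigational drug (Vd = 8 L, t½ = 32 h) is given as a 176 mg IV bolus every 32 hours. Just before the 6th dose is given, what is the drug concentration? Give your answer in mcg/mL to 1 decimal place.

21.3 mcg/mL

f = (1/2)^(τ/t½) = (1/2)^(32/32) ≈ 0.5000.
C₀ = D/Vd = 176/8 ≈ 22.000 mcg/mL.
Before the 6th dose, 5 doses have been given. Superposition: Cmin = C₀·(f + f² + … + f^5).
≈ 22.000 × (0.5000 + 0.2500 + 0.1250 + 0.0625 + 0.0313) ≈ 22.000 × 0.9688 ≈ 21.314 mcg/mL.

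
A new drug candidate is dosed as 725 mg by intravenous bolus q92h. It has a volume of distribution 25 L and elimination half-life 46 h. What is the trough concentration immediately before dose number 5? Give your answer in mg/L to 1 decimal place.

f = (1/2)^(τ/t½) = (1/2)^(92/46) ≈ 0.2500.
C₀ = D/Vd = 725/25 ≈ 29.000 mg/L.
Before the 5th dose, 4 doses have been given. Superposition: Cmin = C₀·(f + f² + … + f^4).
≈ 29.000 × (0.2500 + 0.0625 + 0.0156 + 0.0039) ≈ 29.000 × 0.3320 ≈ 9.628 mg/L.

9.6 mg/L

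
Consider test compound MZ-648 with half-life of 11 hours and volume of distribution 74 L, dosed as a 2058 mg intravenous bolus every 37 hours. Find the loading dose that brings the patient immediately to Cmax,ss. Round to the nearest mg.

2279 mg

f = (1/2)^(37/11) ≈ 0.097150; accumulation ratio R = 1/(1−f) ≈ 1.10760.
Loading dose to hit Cmax,ss on first dose: D_load = D_maint·R ≈ 2058 × 1.10760 ≈ 2279.44 mg.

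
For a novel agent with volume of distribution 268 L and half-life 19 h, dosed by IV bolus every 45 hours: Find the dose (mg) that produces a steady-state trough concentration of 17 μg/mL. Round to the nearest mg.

18970 mg

τ/t½ = 45/19 ≈ 2.3684, so f = (1/2)^(45/19) ≈ 0.193657.
Cmin,ss = (D/Vd)·f/(1−f), so D = Cmin,ss·Vd·(1−f)/f.
D = 17 × 268 × (1−f)/f ≈ 17 × 268 × 4.16377 ≈ 18970.14 mg.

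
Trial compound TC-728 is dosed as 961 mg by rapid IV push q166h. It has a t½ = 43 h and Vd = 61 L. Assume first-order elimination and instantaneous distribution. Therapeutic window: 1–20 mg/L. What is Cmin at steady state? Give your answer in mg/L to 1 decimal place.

τ/t½ = 166/43 ≈ 3.8605, so fraction remaining f = (1/2)^(166/43) ≈ 0.0688.
At steady state, accumulation factor R = 1/(1 − e^(−kτ)) ≈ 1.0739.
Each bolus raises the concentration by D/Vd = 961/61 ≈ 15.754 mg/L.
Cmax,ss = C₀/(1 − f) ≈ 15.754/0.9312 ≈ 16.918 mg/L.
One interval later, Cmin,ss = Cmax,ss·e^(−kτ) ≈ 16.918 × 0.0688 ≈ 1.164 mg/L.
Trough 1.2 mg/L vs MEC 1 mg/L: adequate.

1.2 mg/L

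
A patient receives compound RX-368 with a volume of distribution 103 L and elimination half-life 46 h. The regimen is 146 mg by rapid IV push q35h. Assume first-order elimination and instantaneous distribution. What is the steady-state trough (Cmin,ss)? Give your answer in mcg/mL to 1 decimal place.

2.0 mcg/mL

Over one 35-h interval, 35/46 ≈ 0.76087 half-lives elapse, leaving f ≈ 0.5901 of each dose.
Single-dose peak C₀ = D/Vd = 146/103 ≈ 1.417 mcg/mL.
Steady-state trough Cmin,ss = C₀·f/(1−f) ≈ 1.417 × 0.5901/0.4099 ≈ 2.040 mcg/mL.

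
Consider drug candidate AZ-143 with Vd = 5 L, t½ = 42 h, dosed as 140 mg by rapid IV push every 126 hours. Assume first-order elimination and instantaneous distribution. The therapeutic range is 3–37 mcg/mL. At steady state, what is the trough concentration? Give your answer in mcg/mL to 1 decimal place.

τ = 126 h = 3 half-lives, so f = (1/2)^3 = 0.125.
Accumulation ratio R = 1/(1 − f) = 1/0.875 = 8/7.
Single-dose peak C₀ = D/Vd = 140/5 = 28 mcg/mL.
Steady-state peak Cmax,ss = C₀·R = 28 × 8/7 ≈ 32.000 mcg/mL.
Steady-state trough Cmin,ss = Cmax,ss·f ≈ 32.000 × 0.125 ≈ 4.000 mcg/mL.
Trough 4.0 mcg/mL vs MEC 3 mcg/mL: adequate.

4.0 mcg/mL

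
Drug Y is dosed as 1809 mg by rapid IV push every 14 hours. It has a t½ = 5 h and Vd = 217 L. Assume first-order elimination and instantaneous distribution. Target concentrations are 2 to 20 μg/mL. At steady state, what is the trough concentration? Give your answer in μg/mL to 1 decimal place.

k = ln2/t½ = ln2/5 ≈ 0.138629 h⁻¹; fraction remaining f = e^(−kτ) = e^(−0.138629×14) ≈ 0.1436.
At steady state, accumulation factor R = 1/(1 − e^(−kτ)) ≈ 1.1677.
Each bolus raises the concentration by D/Vd = 1809/217 ≈ 8.336 μg/mL.
Steady-state peak Cmax,ss = C₀·R ≈ 8.336 × 1.1677 ≈ 9.734 μg/mL.
Steady-state trough Cmin,ss = Cmax,ss·f ≈ 9.734 × 0.1436 ≈ 1.398 μg/mL.
Trough 1.4 μg/mL vs MEC 2 μg/mL: subtherapeutic.

1.4 μg/mL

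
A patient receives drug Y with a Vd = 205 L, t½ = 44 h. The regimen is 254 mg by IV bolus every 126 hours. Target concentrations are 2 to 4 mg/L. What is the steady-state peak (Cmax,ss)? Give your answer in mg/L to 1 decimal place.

1.4 mg/L

τ/t½ = 126/44 ≈ 2.8636, so fraction remaining f = (1/2)^(126/44) ≈ 0.1374.
Accumulation ratio R = 1/(1 − f) ≈ 1/0.8626 ≈ 1.1593.
Single-dose peak C₀ = D/Vd = 254/205 ≈ 1.239 mg/L.
Steady-state peak Cmax,ss = C₀·R ≈ 1.239 × 1.1593 ≈ 1.436 mg/L.
Peak 1.4 mg/L vs MTC 4 mg/L: below toxic threshold.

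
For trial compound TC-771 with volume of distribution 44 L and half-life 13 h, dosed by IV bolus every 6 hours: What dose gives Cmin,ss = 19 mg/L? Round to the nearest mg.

315 mg

τ/t½ = 6/13 ≈ 0.46154, so f = (1/2)^(6/13) ≈ 0.726211.
Cmin,ss = (D/Vd)·f/(1−f), so D = Cmin,ss·Vd·(1−f)/f.
D = 19 × 44 × (1−f)/f ≈ 19 × 44 × 0.37701 ≈ 315.18 mg.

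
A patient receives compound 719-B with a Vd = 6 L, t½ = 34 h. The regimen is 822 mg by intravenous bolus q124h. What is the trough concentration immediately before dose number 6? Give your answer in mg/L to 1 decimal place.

f = (1/2)^(τ/t½) = (1/2)^(124/34) ≈ 0.0798.
C₀ = D/Vd = 822/6 ≈ 137.000 mg/L.
Before the 6th dose, 5 doses have been given. Superposition: Cmin = C₀·(f + f² + … + f^5).
≈ 137.000 × (0.0798 + 0.0064 + 0.0005 + 0.0000 + 0.0000) ≈ 137.000 × 0.0867 ≈ 11.878 mg/L.

11.9 mg/L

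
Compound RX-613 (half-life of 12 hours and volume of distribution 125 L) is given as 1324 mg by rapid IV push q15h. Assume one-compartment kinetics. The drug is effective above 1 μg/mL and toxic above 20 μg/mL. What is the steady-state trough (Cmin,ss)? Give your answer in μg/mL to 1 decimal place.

7.7 μg/mL

Over one 15-h interval, 15/12 ≈ 1.25 half-lives elapse, leaving f ≈ 0.4204 of each dose.
At steady state, accumulation factor R = 1/(1 − e^(−kτ)) ≈ 1.7253.
Each bolus raises the concentration by D/Vd = 1324/125 ≈ 10.592 μg/mL.
Cmax,ss = C₀/(1 − f) ≈ 10.592/0.5796 ≈ 18.275 μg/mL.
One interval later, Cmin,ss = Cmax,ss·e^(−kτ) ≈ 18.275 × 0.4204 ≈ 7.683 μg/mL.
Trough 7.7 μg/mL vs MEC 1 μg/mL: adequate.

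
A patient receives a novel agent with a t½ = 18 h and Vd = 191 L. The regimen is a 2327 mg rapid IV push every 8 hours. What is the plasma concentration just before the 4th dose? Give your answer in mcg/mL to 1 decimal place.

f = (1/2)^(τ/t½) = (1/2)^(8/18) ≈ 0.7349.
C₀ = D/Vd = 2327/191 ≈ 12.183 mcg/mL.
Before the 4th dose, 3 doses have been given. Superposition: Cmin = C₀·(f + f² + … + f^3).
≈ 12.183 × (0.7349 + 0.5401 + 0.3969) ≈ 12.183 × 1.6719 ≈ 20.369 mcg/mL.

20.4 mcg/mL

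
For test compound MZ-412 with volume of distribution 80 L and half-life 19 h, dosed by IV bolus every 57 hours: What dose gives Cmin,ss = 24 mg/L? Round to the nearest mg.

13440 mg

τ/t½ = 57/19 ≈ 3, so f = (1/2)^(57/19) ≈ 0.125000.
Cmin,ss = (D/Vd)·f/(1−f), so D = Cmin,ss·Vd·(1−f)/f.
D = 24 × 80 × (1−f)/f ≈ 24 × 80 × 7.00000 ≈ 13440.00 mg.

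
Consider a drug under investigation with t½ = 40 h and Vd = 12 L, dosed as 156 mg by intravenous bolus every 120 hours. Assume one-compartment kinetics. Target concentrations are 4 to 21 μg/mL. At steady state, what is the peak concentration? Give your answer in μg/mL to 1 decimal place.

14.9 μg/mL

The dosing interval is 3 half-lives, so f = 2^(−3) = 0.125.
Accumulation ratio R = 1/(1 − f) = 1/0.875 = 8/7.
Single-dose peak C₀ = D/Vd = 156/12 = 13 μg/mL.
Steady-state peak Cmax,ss = C₀·R = 13 × 8/7 ≈ 14.857 μg/mL.
Peak 14.9 μg/mL vs MTC 21 μg/mL: below toxic threshold.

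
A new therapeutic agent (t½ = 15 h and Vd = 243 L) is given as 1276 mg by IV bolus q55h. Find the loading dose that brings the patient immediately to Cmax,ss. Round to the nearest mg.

1385 mg

f = (1/2)^(55/15) ≈ 0.078745; accumulation ratio R = 1/(1−f) ≈ 1.08548.
Loading dose to hit Cmax,ss on first dose: D_load = D_maint·R ≈ 1276 × 1.08548 ≈ 1385.07 mg.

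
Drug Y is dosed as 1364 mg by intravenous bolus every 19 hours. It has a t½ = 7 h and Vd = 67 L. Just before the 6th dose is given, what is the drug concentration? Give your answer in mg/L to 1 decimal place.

3.7 mg/L

f = (1/2)^(τ/t½) = (1/2)^(19/7) ≈ 0.1524.
C₀ = D/Vd = 1364/67 ≈ 20.358 mg/L.
Before the 6th dose, 5 doses have been given. Superposition: Cmin = C₀·(f + f² + … + f^5).
≈ 20.358 × (0.1524 + 0.0232 + 0.0035 + 0.0005 + 0.0001) ≈ 20.358 × 0.1797 ≈ 3.658 mg/L.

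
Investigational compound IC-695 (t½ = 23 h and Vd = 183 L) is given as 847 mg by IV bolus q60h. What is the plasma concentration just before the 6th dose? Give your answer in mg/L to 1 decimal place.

0.9 mg/L

f = (1/2)^(τ/t½) = (1/2)^(60/23) ≈ 0.1639.
C₀ = D/Vd = 847/183 ≈ 4.628 mg/L.
Before the 6th dose, 5 doses have been given. Superposition: Cmin = C₀·(f + f² + … + f^5).
≈ 4.628 × (0.1639 + 0.0269 + 0.0044 + 0.0007 + 0.0001) ≈ 4.628 × 0.1960 ≈ 0.907 mg/L.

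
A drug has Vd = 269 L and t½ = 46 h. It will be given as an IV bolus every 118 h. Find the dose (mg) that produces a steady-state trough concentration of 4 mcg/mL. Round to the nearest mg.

5292 mg

τ/t½ = 118/46 ≈ 2.5652, so f = (1/2)^(118/46) ≈ 0.168963.
Cmin,ss = (D/Vd)·f/(1−f), so D = Cmin,ss·Vd·(1−f)/f.
D = 4 × 269 × (1−f)/f ≈ 4 × 269 × 4.91846 ≈ 5292.26 mg.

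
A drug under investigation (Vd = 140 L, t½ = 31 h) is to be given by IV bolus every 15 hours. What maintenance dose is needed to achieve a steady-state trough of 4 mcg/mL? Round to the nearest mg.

223 mg

τ/t½ = 15/31 ≈ 0.48387, so f = (1/2)^(15/31) ≈ 0.715056.
Cmin,ss = (D/Vd)·f/(1−f), so D = Cmin,ss·Vd·(1−f)/f.
D = 4 × 140 × (1−f)/f ≈ 4 × 140 × 0.39849 ≈ 223.15 mg.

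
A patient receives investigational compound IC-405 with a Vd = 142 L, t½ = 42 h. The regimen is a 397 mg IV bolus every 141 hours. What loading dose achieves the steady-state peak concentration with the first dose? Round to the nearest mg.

f = (1/2)^(141/42) ≈ 0.097589; accumulation ratio R = 1/(1−f) ≈ 1.10814.
Loading dose to hit Cmax,ss on first dose: D_load = D_maint·R ≈ 397 × 1.10814 ≈ 439.93 mg.

440 mg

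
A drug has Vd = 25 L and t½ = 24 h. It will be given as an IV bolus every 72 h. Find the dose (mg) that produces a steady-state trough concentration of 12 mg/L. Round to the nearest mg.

2100 mg

τ/t½ = 72/24 ≈ 3, so f = (1/2)^(72/24) ≈ 0.125000.
Cmin,ss = (D/Vd)·f/(1−f), so D = Cmin,ss·Vd·(1−f)/f.
D = 12 × 25 × (1−f)/f ≈ 12 × 25 × 7.00000 ≈ 2100.00 mg.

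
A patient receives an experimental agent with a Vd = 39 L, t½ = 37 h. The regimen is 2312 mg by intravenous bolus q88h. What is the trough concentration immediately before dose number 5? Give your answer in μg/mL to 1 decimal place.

f = (1/2)^(τ/t½) = (1/2)^(88/37) ≈ 0.1923.
C₀ = D/Vd = 2312/39 ≈ 59.282 μg/mL.
Before the 5th dose, 4 doses have been given. Superposition: Cmin = C₀·(f + f² + … + f^4).
≈ 59.282 × (0.1923 + 0.0370 + 0.0071 + 0.0014) ≈ 59.282 × 0.2378 ≈ 14.097 μg/mL.

14.1 μg/mL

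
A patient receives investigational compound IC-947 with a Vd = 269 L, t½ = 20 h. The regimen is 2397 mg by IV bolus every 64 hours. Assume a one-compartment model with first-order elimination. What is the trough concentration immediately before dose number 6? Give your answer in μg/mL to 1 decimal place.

f = (1/2)^(τ/t½) = (1/2)^(64/20) ≈ 0.1088.
C₀ = D/Vd = 2397/269 ≈ 8.911 μg/mL.
Before the 6th dose, 5 doses have been given. Superposition: Cmin = C₀·(f + f² + … + f^5).
≈ 8.911 × (0.1088 + 0.0118 + 0.0013 + 0.0001 + 0.0000) ≈ 8.911 × 0.1220 ≈ 1.087 μg/mL.

1.1 μg/mL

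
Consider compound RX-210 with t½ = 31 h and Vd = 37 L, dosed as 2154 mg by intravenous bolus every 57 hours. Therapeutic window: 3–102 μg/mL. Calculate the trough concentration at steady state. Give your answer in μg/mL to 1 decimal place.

22.6 μg/mL

Over one 57-h interval, 57/31 ≈ 1.8387 half-lives elapse, leaving f ≈ 0.2796 of each dose.
Single-dose peak C₀ = D/Vd = 2154/37 ≈ 58.216 μg/mL.
Steady-state trough Cmin,ss = C₀·f/(1−f) ≈ 58.216 × 0.2796/0.7204 ≈ 22.595 μg/mL.
Trough 22.6 μg/mL vs MEC 3 μg/mL: adequate.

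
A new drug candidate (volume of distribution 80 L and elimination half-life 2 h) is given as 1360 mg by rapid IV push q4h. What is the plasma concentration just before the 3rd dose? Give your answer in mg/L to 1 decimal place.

f = (1/2)^(τ/t½) = (1/2)^(4/2) ≈ 0.2500.
C₀ = D/Vd = 1360/80 ≈ 17.000 mg/L.
Before the 3rd dose, 2 doses have been given. Superposition: Cmin = C₀·(f + f²).
≈ 17.000 × (0.2500 + 0.0625) ≈ 17.000 × 0.3125 ≈ 5.312 mg/L.

5.3 mg/L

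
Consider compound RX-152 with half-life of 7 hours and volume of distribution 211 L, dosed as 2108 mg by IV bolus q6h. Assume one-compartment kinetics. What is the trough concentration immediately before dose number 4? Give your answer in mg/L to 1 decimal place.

10.2 mg/L

f = (1/2)^(τ/t½) = (1/2)^(6/7) ≈ 0.5520.
C₀ = D/Vd = 2108/211 ≈ 9.991 mg/L.
Before the 4th dose, 3 doses have been given. Superposition: Cmin = C₀·(f + f² + … + f^3).
≈ 9.991 × (0.5520 + 0.3047 + 0.1682) ≈ 9.991 × 1.0249 ≈ 10.240 mg/L.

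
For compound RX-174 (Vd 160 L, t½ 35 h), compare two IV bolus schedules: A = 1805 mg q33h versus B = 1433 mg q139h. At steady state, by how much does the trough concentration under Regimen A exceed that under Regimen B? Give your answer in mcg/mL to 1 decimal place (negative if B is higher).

11.6 mcg/mL

Regimen A: f = (1/2)^(33/35) ≈ 0.5202; Cmin,ss = (1805/160)·f/(1−f) ≈ 12.231 mcg/mL.
Regimen B: f = (1/2)^(139/35) ≈ 0.0638; Cmin,ss = (1433/160)·f/(1−f) ≈ 0.610 mcg/mL.
Difference ≈ 12.231 − 0.610 ≈ 11.621 mcg/mL.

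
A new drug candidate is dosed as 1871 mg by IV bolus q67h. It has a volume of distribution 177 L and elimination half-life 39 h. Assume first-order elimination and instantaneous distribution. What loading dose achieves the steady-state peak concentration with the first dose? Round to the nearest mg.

2688 mg

f = (1/2)^(67/39) ≈ 0.303981; accumulation ratio R = 1/(1−f) ≈ 1.43674.
Loading dose to hit Cmax,ss on first dose: D_load = D_maint·R ≈ 1871 × 1.43674 ≈ 2688.14 mg.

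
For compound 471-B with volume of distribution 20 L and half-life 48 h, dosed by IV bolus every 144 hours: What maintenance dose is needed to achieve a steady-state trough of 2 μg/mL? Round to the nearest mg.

τ/t½ = 144/48 ≈ 3, so f = (1/2)^(144/48) ≈ 0.125000.
Cmin,ss = (D/Vd)·f/(1−f), so D = Cmin,ss·Vd·(1−f)/f.
D = 2 × 20 × (1−f)/f ≈ 2 × 20 × 7.00000 ≈ 280.00 mg.

280 mg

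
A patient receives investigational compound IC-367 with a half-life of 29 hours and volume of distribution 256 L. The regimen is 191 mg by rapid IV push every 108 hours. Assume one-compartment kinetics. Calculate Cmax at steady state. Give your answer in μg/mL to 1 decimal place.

0.8 μg/mL

Over one 108-h interval, 108/29 ≈ 3.7241 half-lives elapse, leaving f ≈ 0.0757 of each dose.
Accumulation ratio R = 1/(1 − f) ≈ 1/0.9243 ≈ 1.0819.
Single-dose peak C₀ = D/Vd = 191/256 ≈ 0.746 μg/mL.
Steady-state peak Cmax,ss = C₀·R ≈ 0.746 × 1.0819 ≈ 0.807 μg/mL.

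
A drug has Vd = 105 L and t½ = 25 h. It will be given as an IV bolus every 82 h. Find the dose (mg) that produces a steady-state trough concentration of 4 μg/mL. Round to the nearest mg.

τ/t½ = 82/25 ≈ 3.28, so f = (1/2)^(82/25) ≈ 0.102949.
Cmin,ss = (D/Vd)·f/(1−f), so D = Cmin,ss·Vd·(1−f)/f.
D = 4 × 105 × (1−f)/f ≈ 4 × 105 × 8.71355 ≈ 3659.69 mg.

3660 mg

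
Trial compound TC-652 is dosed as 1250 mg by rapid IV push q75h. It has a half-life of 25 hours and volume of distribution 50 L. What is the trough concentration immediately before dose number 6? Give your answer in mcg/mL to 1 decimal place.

3.6 mcg/mL

f = (1/2)^(τ/t½) = (1/2)^(75/25) ≈ 0.1250.
C₀ = D/Vd = 1250/50 ≈ 25.000 mcg/mL.
Before the 6th dose, 5 doses have been given. Superposition: Cmin = C₀·(f + f² + … + f^5).
≈ 25.000 × (0.1250 + 0.0156 + 0.0020 + 0.0002 + 0.0000) ≈ 25.000 × 0.1428 ≈ 3.570 mcg/mL.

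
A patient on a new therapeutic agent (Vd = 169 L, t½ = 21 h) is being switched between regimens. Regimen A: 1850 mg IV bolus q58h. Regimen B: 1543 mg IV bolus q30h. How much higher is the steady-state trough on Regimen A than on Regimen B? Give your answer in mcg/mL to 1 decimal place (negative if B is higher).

-3.5 mcg/mL

Regimen A: f = (1/2)^(58/21) ≈ 0.1474; Cmin,ss = (1850/169)·f/(1−f) ≈ 1.893 mcg/mL.
Regimen B: f = (1/2)^(30/21) ≈ 0.3715; Cmin,ss = (1543/169)·f/(1−f) ≈ 5.397 mcg/mL.
Difference ≈ 1.893 − 5.397 ≈ -3.504 mcg/mL.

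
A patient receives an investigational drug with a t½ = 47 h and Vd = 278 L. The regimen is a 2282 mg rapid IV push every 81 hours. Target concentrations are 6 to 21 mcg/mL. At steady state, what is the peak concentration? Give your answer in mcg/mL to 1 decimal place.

k = ln2/t½ = ln2/47 ≈ 0.014748 h⁻¹; fraction remaining f = e^(−kτ) = e^(−0.014748×81) ≈ 0.3028.
At steady state, accumulation factor R = 1/(1 − e^(−kτ)) ≈ 1.4343.
Single-dose peak C₀ = D/Vd = 2282/278 ≈ 8.209 mcg/mL.
Steady-state peak Cmax,ss = C₀·R ≈ 8.209 × 1.4343 ≈ 11.774 mcg/mL.
Peak 11.8 mcg/mL vs MTC 21 mcg/mL: below toxic threshold.

11.8 mcg/mL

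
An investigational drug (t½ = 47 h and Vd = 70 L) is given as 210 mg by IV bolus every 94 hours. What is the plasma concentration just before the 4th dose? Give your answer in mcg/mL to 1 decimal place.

f = (1/2)^(τ/t½) = (1/2)^(94/47) ≈ 0.2500.
C₀ = D/Vd = 210/70 ≈ 3.000 mcg/mL.
Before the 4th dose, 3 doses have been given. Superposition: Cmin = C₀·(f + f² + … + f^3).
≈ 3.000 × (0.2500 + 0.0625 + 0.0156) ≈ 3.000 × 0.3281 ≈ 0.984 mcg/mL.

1.0 mcg/mL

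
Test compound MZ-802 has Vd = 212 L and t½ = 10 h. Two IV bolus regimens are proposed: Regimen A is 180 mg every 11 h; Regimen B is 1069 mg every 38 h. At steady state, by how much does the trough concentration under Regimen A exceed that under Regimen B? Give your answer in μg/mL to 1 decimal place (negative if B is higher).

Regimen A: f = (1/2)^(11/10) ≈ 0.4665; Cmin,ss = (180/212)·f/(1−f) ≈ 0.742 μg/mL.
Regimen B: f = (1/2)^(38/10) ≈ 0.0718; Cmin,ss = (1069/212)·f/(1−f) ≈ 0.390 μg/mL.
Difference ≈ 0.742 − 0.390 ≈ 0.352 μg/mL.

0.4 μg/mL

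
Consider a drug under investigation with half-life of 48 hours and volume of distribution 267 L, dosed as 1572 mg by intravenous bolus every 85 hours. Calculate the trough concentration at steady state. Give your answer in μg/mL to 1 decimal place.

Over one 85-h interval, 85/48 ≈ 1.7708 half-lives elapse, leaving f ≈ 0.2930 of each dose.
At steady state, accumulation factor R = 1/(1 − e^(−kτ)) ≈ 1.4144.
Each bolus raises the concentration by D/Vd = 1572/267 ≈ 5.888 μg/mL.
Cmax,ss = C₀/(1 − f) ≈ 5.888/0.7070 ≈ 8.328 μg/mL.
Steady-state trough Cmin,ss = Cmax,ss·f ≈ 8.328 × 0.2930 ≈ 2.440 μg/mL.

2.4 μg/mL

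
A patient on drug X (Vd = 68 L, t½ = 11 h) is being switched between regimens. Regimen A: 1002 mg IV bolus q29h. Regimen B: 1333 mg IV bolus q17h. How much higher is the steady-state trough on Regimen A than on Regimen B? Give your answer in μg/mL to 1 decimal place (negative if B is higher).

-7.4 μg/mL

Regimen A: f = (1/2)^(29/11) ≈ 0.1608; Cmin,ss = (1002/68)·f/(1−f) ≈ 2.823 μg/mL.
Regimen B: f = (1/2)^(17/11) ≈ 0.3426; Cmin,ss = (1333/68)·f/(1−f) ≈ 10.216 μg/mL.
Difference ≈ 2.823 − 10.216 ≈ -7.393 μg/mL.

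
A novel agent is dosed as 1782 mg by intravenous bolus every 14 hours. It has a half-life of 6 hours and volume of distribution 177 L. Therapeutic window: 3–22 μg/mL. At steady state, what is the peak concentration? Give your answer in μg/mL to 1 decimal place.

τ/t½ = 14/6 ≈ 2.3333, so fraction remaining f = (1/2)^(14/6) ≈ 0.1984.
At steady state, accumulation factor R = 1/(1 − e^(−kτ)) ≈ 1.2475.
Single-dose peak C₀ = D/Vd = 1782/177 ≈ 10.068 μg/mL.
Cmax,ss = C₀/(1 − f) ≈ 10.068/0.8016 ≈ 12.560 μg/mL.
Peak 12.6 μg/mL vs MTC 22 μg/mL: below toxic threshold.

12.6 μg/mL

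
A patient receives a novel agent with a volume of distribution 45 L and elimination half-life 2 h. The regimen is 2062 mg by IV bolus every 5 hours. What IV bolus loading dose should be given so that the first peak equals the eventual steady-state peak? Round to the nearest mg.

f = (1/2)^(5/2) ≈ 0.176777; accumulation ratio R = 1/(1−f) ≈ 1.21474.
Loading dose to hit Cmax,ss on first dose: D_load = D_maint·R ≈ 2062 × 1.21474 ≈ 2504.79 mg.

2505 mg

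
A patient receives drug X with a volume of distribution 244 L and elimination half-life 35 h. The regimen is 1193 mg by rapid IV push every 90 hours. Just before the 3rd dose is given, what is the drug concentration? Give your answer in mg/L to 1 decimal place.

1.0 mg/L

f = (1/2)^(τ/t½) = (1/2)^(90/35) ≈ 0.1682.
C₀ = D/Vd = 1193/244 ≈ 4.889 mg/L.
Before the 3rd dose, 2 doses have been given. Superposition: Cmin = C₀·(f + f²).
≈ 4.889 × (0.1682 + 0.0283) ≈ 4.889 × 0.1965 ≈ 0.961 mg/L.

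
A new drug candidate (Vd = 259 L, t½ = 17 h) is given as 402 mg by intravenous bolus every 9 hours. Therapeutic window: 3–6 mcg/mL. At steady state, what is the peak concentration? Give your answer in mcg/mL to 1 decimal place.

k = ln2/t½ = ln2/17 ≈ 0.040773 h⁻¹; fraction remaining f = e^(−kτ) = e^(−0.040773×9) ≈ 0.6928.
Accumulation ratio R = 1/(1 − f) ≈ 1/0.3072 ≈ 3.2552.
Single-dose peak C₀ = D/Vd = 402/259 ≈ 1.552 mcg/mL.
Steady-state peak Cmax,ss = C₀·R ≈ 1.552 × 3.2552 ≈ 5.052 mcg/mL.
Peak 5.1 mcg/mL vs MTC 6 mcg/mL: below toxic threshold.

5.1 mcg/mL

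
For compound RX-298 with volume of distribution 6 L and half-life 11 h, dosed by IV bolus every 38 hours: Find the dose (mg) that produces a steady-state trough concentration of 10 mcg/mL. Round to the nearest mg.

τ/t½ = 38/11 ≈ 3.4545, so f = (1/2)^(38/11) ≈ 0.091218.
Cmin,ss = (D/Vd)·f/(1−f), so D = Cmin,ss·Vd·(1−f)/f.
D = 10 × 6 × (1−f)/f ≈ 10 × 6 × 9.96275 ≈ 597.76 mg.

598 mg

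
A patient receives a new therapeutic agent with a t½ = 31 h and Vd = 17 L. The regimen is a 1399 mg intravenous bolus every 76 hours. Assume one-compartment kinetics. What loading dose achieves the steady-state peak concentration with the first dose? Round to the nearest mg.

f = (1/2)^(76/31) ≈ 0.182806; accumulation ratio R = 1/(1−f) ≈ 1.22370.
Loading dose to hit Cmax,ss on first dose: D_load = D_maint·R ≈ 1399 × 1.22370 ≈ 1711.96 mg.

1712 mg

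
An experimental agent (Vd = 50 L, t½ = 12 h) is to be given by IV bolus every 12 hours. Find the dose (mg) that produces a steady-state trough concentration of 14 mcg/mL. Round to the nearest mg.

τ/t½ = 12/12 ≈ 1, so f = (1/2)^(12/12) ≈ 0.500000.
Cmin,ss = (D/Vd)·f/(1−f), so D = Cmin,ss·Vd·(1−f)/f.
D = 14 × 50 × (1−f)/f ≈ 14 × 50 × 1.00000 ≈ 700.00 mg.

700 mg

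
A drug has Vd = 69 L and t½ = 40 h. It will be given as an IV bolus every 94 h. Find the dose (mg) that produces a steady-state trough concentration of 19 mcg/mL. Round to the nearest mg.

τ/t½ = 94/40 ≈ 2.35, so f = (1/2)^(94/40) ≈ 0.196146.
Cmin,ss = (D/Vd)·f/(1−f), so D = Cmin,ss·Vd·(1−f)/f.
D = 19 × 69 × (1−f)/f ≈ 19 × 69 × 4.09824 ≈ 5372.79 mg.

5373 mg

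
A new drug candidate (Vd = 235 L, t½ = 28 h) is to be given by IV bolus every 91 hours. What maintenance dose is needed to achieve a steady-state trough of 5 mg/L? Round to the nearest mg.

τ/t½ = 91/28 ≈ 3.25, so f = (1/2)^(91/28) ≈ 0.105112.
Cmin,ss = (D/Vd)·f/(1−f), so D = Cmin,ss·Vd·(1−f)/f.
D = 5 × 235 × (1−f)/f ≈ 5 × 235 × 8.51366 ≈ 10003.55 mg.

10004 mg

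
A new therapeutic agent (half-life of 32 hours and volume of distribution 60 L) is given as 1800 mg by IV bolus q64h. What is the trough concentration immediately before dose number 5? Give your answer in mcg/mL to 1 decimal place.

10.0 mcg/mL

f = (1/2)^(τ/t½) = (1/2)^(64/32) ≈ 0.2500.
C₀ = D/Vd = 1800/60 ≈ 30.000 mcg/mL.
Before the 5th dose, 4 doses have been given. Superposition: Cmin = C₀·(f + f² + … + f^4).
≈ 30.000 × (0.2500 + 0.0625 + 0.0156 + 0.0039) ≈ 30.000 × 0.3320 ≈ 9.960 mcg/mL.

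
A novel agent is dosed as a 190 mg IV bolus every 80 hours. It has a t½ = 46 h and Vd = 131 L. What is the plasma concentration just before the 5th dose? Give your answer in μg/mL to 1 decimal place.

0.6 μg/mL

f = (1/2)^(τ/t½) = (1/2)^(80/46) ≈ 0.2996.
C₀ = D/Vd = 190/131 ≈ 1.450 μg/mL.
Before the 5th dose, 4 doses have been given. Superposition: Cmin = C₀·(f + f² + … + f^4).
≈ 1.450 × (0.2996 + 0.0898 + 0.0269 + 0.0081) ≈ 1.450 × 0.4244 ≈ 0.615 μg/mL.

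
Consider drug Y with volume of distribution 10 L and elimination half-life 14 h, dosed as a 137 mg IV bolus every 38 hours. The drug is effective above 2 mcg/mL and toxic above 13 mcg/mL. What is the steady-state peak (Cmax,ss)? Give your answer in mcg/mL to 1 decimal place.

k = ln2/t½ = ln2/14 ≈ 0.049511 h⁻¹; fraction remaining f = e^(−kτ) = e^(−0.049511×38) ≈ 0.1524.
Accumulation ratio R = 1/(1 − f) ≈ 1/0.8476 ≈ 1.1798.
Single-dose peak C₀ = D/Vd = 137/10 ≈ 13.700 mcg/mL.
Steady-state peak Cmax,ss = C₀·R ≈ 13.700 × 1.1798 ≈ 16.163 mcg/mL.
Peak 16.2 mcg/mL vs MTC 13 mcg/mL: exceeds toxic threshold.

16.2 mcg/mL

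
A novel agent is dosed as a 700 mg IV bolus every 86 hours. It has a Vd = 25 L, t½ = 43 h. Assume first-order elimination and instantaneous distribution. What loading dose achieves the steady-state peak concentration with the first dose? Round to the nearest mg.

933 mg

f = (1/2)^(86/43) ≈ 0.250000; accumulation ratio R = 1/(1−f) ≈ 1.33333.
Loading dose to hit Cmax,ss on first dose: D_load = D_maint·R ≈ 700 × 1.33333 ≈ 933.33 mg.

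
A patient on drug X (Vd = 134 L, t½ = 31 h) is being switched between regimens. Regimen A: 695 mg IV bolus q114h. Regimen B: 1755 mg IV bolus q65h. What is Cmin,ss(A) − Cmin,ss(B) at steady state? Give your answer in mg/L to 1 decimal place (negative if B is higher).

Regimen A: f = (1/2)^(114/31) ≈ 0.0782; Cmin,ss = (695/134)·f/(1−f) ≈ 0.440 mg/L.
Regimen B: f = (1/2)^(65/31) ≈ 0.2338; Cmin,ss = (1755/134)·f/(1−f) ≈ 3.996 mg/L.
Difference ≈ 0.440 − 3.996 ≈ -3.556 mg/L.

-3.6 mg/L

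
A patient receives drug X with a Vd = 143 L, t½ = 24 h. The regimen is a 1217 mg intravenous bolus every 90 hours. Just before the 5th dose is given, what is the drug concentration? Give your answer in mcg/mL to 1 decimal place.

f = (1/2)^(τ/t½) = (1/2)^(90/24) ≈ 0.0743.
C₀ = D/Vd = 1217/143 ≈ 8.510 mcg/mL.
Before the 5th dose, 4 doses have been given. Superposition: Cmin = C₀·(f + f² + … + f^4).
≈ 8.510 × (0.0743 + 0.0055 + 0.0004 + 0.0000) ≈ 8.510 × 0.0802 ≈ 0.683 mcg/mL.

0.7 mcg/mL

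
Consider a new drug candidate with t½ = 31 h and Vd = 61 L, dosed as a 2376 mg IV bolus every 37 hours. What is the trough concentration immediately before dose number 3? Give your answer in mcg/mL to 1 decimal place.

f = (1/2)^(τ/t½) = (1/2)^(37/31) ≈ 0.4372.
C₀ = D/Vd = 2376/61 ≈ 38.951 mcg/mL.
Before the 3rd dose, 2 doses have been given. Superposition: Cmin = C₀·(f + f²).
≈ 38.951 × (0.4372 + 0.1911) ≈ 38.951 × 0.6283 ≈ 24.473 mcg/mL.

24.5 mcg/mL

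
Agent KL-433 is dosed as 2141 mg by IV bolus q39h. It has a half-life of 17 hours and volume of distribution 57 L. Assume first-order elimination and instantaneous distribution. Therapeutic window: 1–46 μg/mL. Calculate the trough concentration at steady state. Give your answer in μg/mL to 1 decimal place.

Over one 39-h interval, 39/17 ≈ 2.2941 half-lives elapse, leaving f ≈ 0.2039 of each dose.
Single-dose peak C₀ = D/Vd = 2141/57 ≈ 37.561 μg/mL.
Steady-state trough Cmin,ss = C₀·f/(1−f) ≈ 37.561 × 0.2039/0.7961 ≈ 9.620 μg/mL.
Trough 9.6 μg/mL vs MEC 1 μg/mL: adequate.

9.6 μg/mL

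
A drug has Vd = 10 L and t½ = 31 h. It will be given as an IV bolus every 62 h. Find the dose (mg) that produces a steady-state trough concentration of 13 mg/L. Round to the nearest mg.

τ/t½ = 62/31 ≈ 2, so f = (1/2)^(62/31) ≈ 0.250000.
Cmin,ss = (D/Vd)·f/(1−f), so D = Cmin,ss·Vd·(1−f)/f.
D = 13 × 10 × (1−f)/f ≈ 13 × 10 × 3.00000 ≈ 390.00 mg.

390 mg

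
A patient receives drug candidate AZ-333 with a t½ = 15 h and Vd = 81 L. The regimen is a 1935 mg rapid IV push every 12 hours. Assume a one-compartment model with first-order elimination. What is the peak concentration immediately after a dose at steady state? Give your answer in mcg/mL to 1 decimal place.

τ/t½ = 12/15 ≈ 0.8, so fraction remaining f = (1/2)^(12/15) ≈ 0.5743.
At steady state, accumulation factor R = 1/(1 − e^(−kτ)) ≈ 2.3491.
Each bolus raises the concentration by D/Vd = 1935/81 ≈ 23.889 mcg/mL.
Steady-state peak Cmax,ss = C₀·R ≈ 23.889 × 2.3491 ≈ 56.118 mcg/mL.

56.1 mcg/mL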